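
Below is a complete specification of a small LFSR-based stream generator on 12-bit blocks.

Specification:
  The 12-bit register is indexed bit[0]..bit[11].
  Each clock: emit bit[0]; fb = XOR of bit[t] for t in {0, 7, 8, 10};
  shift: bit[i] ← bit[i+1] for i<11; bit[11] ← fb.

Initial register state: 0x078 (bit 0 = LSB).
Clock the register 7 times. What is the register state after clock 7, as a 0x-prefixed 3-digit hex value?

0x300

reg_0 = 0x078
clock 1: out=0, reg = 0x03C
clock 2: out=0, reg = 0x01E
clock 3: out=0, reg = 0x00F
clock 4: out=1, reg = 0x807
clock 5: out=1, reg = 0xC03
clock 6: out=1, reg = 0x601
clock 7: out=1, reg = 0x300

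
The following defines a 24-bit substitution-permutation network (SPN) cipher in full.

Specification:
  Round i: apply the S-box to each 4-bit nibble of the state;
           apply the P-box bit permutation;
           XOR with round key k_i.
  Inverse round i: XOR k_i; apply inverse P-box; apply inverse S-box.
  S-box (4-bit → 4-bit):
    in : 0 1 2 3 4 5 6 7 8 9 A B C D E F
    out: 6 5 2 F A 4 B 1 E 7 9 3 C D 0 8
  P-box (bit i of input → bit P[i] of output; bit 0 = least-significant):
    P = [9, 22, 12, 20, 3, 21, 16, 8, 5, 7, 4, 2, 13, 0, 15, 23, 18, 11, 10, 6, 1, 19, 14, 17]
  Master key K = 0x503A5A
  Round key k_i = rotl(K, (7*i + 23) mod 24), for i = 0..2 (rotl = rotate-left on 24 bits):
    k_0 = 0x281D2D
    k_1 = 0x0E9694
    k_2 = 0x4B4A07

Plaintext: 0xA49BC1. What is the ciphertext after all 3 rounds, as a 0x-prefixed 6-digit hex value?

s_0 = plaintext = 0xA49BC1
s_1 = Round(s_0, k_0) = 0x2BA6CE
s_2 = Round(s_1, k_1) = 0x83BF30
s_3 = Round(s_2, k_2) = 0x24374A

0x24374A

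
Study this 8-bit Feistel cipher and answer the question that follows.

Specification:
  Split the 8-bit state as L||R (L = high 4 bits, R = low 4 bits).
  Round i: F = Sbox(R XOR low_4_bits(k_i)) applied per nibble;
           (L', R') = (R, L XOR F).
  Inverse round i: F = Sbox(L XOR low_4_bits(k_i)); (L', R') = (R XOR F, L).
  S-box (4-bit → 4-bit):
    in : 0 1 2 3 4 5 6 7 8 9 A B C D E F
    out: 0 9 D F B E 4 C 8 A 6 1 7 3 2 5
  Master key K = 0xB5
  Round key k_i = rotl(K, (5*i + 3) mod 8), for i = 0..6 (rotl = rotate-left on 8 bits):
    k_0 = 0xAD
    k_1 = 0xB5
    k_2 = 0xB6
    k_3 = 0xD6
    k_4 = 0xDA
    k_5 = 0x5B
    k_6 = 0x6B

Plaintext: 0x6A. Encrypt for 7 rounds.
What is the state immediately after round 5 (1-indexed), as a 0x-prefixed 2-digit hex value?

s_0 = plaintext = 0x6A
s_1 = Round(s_0, k_0) = 0xAA
s_2 = Round(s_1, k_1) = 0xAF
s_3 = Round(s_2, k_2) = 0xF0
s_4 = Round(s_3, k_3) = 0x0B
s_5 = Round(s_4, k_4) = 0xB9
s_6 = Round(s_5, k_5) = 0x96
s_7 = Round(s_6, k_6) = 0x6A

0xB9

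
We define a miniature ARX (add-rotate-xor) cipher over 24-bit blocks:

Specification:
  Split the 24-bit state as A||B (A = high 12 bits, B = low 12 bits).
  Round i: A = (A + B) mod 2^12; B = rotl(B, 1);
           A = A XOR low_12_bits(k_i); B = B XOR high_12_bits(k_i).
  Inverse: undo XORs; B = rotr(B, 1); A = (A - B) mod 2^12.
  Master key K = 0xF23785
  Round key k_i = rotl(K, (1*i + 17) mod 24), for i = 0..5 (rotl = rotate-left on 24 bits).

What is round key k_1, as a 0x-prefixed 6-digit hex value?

K = 0xF23785
k_0 = rotl(K, (1*0+17) mod 24) = rotl(K, 17) = 0x0BE46F
k_1 = rotl(K, (1*1+17) mod 24) = rotl(K, 18) = 0x17C8DE

0x17C8DE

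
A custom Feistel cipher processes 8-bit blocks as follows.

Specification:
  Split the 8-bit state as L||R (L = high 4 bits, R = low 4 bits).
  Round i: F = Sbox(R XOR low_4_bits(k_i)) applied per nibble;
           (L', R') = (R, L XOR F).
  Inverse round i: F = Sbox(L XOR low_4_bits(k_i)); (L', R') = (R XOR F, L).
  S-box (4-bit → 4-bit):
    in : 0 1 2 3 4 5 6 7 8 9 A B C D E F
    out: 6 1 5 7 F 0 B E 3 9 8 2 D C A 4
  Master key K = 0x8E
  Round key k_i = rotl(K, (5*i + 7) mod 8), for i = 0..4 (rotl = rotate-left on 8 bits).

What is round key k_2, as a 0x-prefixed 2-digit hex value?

0x1D

K = 0x8E
k_0 = rotl(K, (5*0+7) mod 8) = rotl(K, 7) = 0x47
k_1 = rotl(K, (5*1+7) mod 8) = rotl(K, 4) = 0xE8
k_2 = rotl(K, (5*2+7) mod 8) = rotl(K, 1) = 0x1D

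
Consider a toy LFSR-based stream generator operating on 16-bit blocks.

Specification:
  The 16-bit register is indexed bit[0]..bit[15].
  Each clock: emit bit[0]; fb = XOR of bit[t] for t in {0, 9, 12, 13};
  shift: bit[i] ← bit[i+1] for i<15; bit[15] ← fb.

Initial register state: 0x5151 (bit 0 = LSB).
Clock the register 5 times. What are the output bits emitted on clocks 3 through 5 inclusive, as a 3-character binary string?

reg_0 = 0x5151
clock 1: out=1, reg = 0x28A8
clock 2: out=0, reg = 0x9454
clock 3: out=0, reg = 0xCA2A
clock 4: out=0, reg = 0xE515
clock 5: out=1, reg = 0x728A

001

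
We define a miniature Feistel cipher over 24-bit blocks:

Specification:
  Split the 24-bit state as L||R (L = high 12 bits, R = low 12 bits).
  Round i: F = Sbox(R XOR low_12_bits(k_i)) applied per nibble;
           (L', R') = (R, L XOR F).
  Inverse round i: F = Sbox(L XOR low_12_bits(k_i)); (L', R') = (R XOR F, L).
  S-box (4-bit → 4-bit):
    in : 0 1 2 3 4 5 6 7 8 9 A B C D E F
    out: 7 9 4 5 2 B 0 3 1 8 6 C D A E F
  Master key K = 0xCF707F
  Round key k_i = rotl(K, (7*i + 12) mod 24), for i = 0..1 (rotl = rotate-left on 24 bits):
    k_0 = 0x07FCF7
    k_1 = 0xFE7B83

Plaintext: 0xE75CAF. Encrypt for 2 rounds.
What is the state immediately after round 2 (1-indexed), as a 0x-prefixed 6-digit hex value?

s_0 = plaintext = 0xE75CAF
s_1 = Round(s_0, k_0) = 0xCAF9C4
s_2 = Round(s_1, k_1) = 0x9C488C

0x9C488C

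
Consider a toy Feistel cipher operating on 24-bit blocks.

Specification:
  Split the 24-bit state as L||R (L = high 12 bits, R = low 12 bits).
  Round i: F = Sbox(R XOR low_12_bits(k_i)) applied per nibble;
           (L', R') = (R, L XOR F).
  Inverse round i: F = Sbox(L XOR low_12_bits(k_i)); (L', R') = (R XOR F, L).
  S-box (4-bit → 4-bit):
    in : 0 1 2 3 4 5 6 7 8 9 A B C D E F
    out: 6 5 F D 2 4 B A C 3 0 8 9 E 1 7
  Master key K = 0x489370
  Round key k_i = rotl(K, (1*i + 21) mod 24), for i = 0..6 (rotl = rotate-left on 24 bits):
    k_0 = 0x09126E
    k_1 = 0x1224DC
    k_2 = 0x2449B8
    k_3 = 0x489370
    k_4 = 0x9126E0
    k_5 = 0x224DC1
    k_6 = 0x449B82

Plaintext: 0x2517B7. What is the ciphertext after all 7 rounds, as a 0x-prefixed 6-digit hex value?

s_0 = plaintext = 0x2517B7
s_1 = Round(s_0, k_0) = 0x7B76B2
s_2 = Round(s_1, k_1) = 0x6B2806
s_3 = Round(s_2, k_2) = 0x806333
s_4 = Round(s_3, k_3) = 0x333E2B
s_5 = Round(s_4, k_4) = 0xE2BFAB
s_6 = Round(s_5, k_5) = 0xFAB19B
s_7 = Round(s_6, k_6) = 0x19BFF8

0x19BFF8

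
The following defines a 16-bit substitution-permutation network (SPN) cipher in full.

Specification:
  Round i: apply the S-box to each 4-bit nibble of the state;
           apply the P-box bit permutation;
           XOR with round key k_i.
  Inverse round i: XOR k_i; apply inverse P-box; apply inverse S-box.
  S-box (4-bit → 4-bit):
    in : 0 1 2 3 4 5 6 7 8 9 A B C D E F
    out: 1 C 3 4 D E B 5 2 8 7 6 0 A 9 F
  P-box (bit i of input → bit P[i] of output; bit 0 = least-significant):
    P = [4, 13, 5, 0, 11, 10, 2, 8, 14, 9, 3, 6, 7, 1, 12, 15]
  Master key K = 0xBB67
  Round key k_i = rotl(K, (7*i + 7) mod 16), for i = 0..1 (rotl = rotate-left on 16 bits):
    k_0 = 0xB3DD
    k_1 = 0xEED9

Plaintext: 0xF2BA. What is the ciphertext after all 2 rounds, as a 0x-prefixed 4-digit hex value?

s_0 = plaintext = 0xF2BA
s_1 = Round(s_0, k_0) = 0x456B
s_2 = Round(s_1, k_1) = 0x5131

0x5131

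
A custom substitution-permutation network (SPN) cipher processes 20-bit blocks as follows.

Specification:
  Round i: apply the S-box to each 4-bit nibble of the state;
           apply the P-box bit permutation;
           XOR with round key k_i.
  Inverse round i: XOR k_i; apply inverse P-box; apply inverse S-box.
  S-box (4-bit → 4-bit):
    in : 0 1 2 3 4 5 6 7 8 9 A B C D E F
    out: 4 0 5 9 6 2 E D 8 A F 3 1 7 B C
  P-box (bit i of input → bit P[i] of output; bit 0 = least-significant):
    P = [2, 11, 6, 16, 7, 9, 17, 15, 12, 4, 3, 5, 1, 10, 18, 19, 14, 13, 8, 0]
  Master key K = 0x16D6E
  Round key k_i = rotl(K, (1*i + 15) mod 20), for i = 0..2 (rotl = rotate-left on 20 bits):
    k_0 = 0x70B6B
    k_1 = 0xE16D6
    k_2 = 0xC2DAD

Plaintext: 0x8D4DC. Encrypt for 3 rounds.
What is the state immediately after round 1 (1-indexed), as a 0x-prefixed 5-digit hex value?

s_0 = plaintext = 0x8D4DC
s_1 = Round(s_0, k_0) = 0x10DF4
s_2 = Round(s_1, k_1) = 0x88E8E
s_3 = Round(s_2, k_2) = 0x5B598

0x10DF4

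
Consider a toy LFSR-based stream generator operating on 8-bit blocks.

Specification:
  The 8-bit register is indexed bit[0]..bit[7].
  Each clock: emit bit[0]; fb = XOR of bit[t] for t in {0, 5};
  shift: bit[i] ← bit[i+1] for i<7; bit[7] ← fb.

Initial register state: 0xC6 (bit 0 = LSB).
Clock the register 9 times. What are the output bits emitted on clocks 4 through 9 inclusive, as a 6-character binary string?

000110

reg_0 = 0xC6
clock 1: out=0, reg = 0x63
clock 2: out=1, reg = 0x31
clock 3: out=1, reg = 0x18
clock 4: out=0, reg = 0x0C
clock 5: out=0, reg = 0x06
clock 6: out=0, reg = 0x03
clock 7: out=1, reg = 0x81
clock 8: out=1, reg = 0xC0
clock 9: out=0, reg = 0x60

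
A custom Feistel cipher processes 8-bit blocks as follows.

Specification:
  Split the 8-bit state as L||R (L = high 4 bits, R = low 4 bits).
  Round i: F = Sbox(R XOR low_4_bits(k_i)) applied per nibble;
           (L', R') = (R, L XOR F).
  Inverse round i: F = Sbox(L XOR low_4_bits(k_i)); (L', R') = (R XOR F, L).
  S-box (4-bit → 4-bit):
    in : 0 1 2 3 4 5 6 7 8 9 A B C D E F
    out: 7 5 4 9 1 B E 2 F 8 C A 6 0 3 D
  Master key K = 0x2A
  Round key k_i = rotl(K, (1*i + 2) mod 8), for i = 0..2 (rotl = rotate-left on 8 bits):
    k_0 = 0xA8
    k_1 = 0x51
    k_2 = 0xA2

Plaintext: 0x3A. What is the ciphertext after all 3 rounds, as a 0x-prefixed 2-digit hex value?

0x49

s_0 = plaintext = 0x3A
s_1 = Round(s_0, k_0) = 0xA7
s_2 = Round(s_1, k_1) = 0x74
s_3 = Round(s_2, k_2) = 0x49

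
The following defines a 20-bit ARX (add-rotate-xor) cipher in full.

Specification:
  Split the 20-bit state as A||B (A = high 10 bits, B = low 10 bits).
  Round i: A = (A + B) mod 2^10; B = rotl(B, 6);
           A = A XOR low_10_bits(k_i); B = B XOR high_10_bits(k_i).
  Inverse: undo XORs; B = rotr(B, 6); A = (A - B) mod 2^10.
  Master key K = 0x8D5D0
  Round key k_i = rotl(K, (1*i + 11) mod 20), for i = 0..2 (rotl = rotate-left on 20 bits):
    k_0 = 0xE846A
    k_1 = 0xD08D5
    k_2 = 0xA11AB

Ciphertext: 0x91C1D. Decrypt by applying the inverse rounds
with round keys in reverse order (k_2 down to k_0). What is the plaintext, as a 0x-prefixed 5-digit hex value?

s_0 = ciphertext = 0x91C1D
s_1 = InvRound(s_0, k_2) = 0x9499A
s_2 = InvRound(s_1, k_1) = 0x3F18B
s_3 = InvRound(s_2, k_0) = 0x7BAA8

0x7BAA8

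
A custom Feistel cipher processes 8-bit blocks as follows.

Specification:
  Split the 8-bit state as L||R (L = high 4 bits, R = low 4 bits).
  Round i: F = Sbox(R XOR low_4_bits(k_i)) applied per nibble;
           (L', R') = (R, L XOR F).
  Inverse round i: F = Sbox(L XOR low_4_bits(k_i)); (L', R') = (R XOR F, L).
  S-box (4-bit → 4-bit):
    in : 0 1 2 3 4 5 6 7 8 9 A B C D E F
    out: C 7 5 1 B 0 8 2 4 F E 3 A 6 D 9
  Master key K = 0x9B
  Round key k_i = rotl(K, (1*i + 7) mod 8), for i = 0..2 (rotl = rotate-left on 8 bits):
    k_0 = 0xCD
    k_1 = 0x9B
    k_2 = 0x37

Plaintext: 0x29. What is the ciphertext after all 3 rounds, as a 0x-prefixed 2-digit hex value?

0xCA

s_0 = plaintext = 0x29
s_1 = Round(s_0, k_0) = 0x99
s_2 = Round(s_1, k_1) = 0x9C
s_3 = Round(s_2, k_2) = 0xCA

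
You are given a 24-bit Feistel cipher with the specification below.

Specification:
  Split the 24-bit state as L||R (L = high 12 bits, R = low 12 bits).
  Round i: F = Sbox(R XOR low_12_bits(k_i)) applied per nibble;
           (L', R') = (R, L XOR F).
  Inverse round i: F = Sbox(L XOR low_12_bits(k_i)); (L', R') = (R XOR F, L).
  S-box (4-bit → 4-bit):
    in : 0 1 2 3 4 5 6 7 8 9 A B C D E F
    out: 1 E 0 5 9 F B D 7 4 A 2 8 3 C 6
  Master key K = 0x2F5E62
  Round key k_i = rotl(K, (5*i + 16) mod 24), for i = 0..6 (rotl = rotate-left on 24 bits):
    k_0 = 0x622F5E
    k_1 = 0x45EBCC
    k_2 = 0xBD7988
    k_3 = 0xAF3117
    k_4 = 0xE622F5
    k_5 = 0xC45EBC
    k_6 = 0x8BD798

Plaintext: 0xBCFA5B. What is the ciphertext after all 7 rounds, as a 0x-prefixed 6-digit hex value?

0xEF662A

s_0 = plaintext = 0xBCFA5B
s_1 = Round(s_0, k_0) = 0xA5B4D0
s_2 = Round(s_1, k_1) = 0x4D0CB3
s_3 = Round(s_2, k_2) = 0xCB3B82
s_4 = Round(s_3, k_3) = 0xB826FC
s_5 = Round(s_4, k_4) = 0x6FC296
s_6 = Round(s_5, k_5) = 0x296EF6
s_7 = Round(s_6, k_6) = 0xEF662A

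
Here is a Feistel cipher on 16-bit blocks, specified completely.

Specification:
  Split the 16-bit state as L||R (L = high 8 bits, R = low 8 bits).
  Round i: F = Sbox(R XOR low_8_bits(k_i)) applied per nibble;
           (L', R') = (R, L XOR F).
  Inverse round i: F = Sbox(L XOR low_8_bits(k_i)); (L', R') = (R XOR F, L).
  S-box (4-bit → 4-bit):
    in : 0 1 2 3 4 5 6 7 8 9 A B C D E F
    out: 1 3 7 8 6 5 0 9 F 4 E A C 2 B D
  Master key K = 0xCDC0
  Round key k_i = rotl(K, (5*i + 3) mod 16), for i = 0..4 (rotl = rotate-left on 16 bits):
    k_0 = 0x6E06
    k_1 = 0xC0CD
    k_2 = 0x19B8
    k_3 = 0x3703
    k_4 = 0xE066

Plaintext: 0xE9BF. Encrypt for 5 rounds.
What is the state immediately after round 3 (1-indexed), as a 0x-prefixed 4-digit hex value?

0x4E9D

s_0 = plaintext = 0xE9BF
s_1 = Round(s_0, k_0) = 0xBF4D
s_2 = Round(s_1, k_1) = 0x4D4E
s_3 = Round(s_2, k_2) = 0x4E9D
s_4 = Round(s_3, k_3) = 0x9D05
s_5 = Round(s_4, k_4) = 0x0595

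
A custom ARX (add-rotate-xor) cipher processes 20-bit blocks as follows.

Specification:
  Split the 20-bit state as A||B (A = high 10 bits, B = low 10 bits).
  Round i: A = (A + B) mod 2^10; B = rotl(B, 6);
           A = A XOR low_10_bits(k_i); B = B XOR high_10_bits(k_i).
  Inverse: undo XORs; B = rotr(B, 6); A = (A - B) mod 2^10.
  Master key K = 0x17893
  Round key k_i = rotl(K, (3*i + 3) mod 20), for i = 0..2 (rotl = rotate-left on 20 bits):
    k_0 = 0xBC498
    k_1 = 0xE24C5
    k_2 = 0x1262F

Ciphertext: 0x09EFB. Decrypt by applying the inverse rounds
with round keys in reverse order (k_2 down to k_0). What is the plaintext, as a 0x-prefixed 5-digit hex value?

s_0 = ciphertext = 0x09EFB
s_1 = InvRound(s_0, k_2) = 0xB7B2A
s_2 = InvRound(s_1, k_1) = 0xFA632
s_3 = InvRound(s_2, k_0) = 0xCF833

0xCF833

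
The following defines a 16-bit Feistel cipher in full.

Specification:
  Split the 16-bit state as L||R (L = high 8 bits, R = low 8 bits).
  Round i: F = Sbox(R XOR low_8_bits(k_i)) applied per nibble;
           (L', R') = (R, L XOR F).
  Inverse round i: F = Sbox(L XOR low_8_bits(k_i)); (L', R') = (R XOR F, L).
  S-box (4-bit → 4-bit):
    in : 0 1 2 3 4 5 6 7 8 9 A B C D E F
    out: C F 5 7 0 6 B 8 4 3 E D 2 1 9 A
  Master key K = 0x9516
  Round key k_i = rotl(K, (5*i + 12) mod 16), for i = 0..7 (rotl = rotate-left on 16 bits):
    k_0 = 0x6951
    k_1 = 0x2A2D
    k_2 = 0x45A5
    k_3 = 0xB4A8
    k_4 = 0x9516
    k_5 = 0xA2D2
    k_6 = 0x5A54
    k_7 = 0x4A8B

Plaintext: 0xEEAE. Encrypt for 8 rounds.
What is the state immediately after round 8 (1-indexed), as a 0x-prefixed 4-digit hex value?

s_0 = plaintext = 0xEEAE
s_1 = Round(s_0, k_0) = 0xAE44
s_2 = Round(s_1, k_1) = 0x441D
s_3 = Round(s_2, k_2) = 0x1D90
s_4 = Round(s_3, k_3) = 0x9069
s_5 = Round(s_4, k_4) = 0x691A
s_6 = Round(s_5, k_5) = 0x1A4D
s_7 = Round(s_6, k_6) = 0x4DE9
s_8 = Round(s_7, k_7) = 0xE9F8

0xE9F8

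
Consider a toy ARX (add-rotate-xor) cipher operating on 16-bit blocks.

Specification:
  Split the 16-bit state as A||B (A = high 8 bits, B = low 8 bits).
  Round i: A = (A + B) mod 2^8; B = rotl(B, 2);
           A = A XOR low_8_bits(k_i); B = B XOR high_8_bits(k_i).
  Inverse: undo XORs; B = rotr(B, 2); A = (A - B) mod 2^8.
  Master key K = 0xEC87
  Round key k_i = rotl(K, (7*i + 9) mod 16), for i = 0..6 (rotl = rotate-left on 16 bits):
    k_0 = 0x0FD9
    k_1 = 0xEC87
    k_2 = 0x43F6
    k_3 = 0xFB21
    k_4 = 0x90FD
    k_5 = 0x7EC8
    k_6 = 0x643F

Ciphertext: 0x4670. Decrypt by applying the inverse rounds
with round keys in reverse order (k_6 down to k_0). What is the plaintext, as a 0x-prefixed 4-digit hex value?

0x9F68

s_0 = ciphertext = 0x4670
s_1 = InvRound(s_0, k_6) = 0x7405
s_2 = InvRound(s_1, k_5) = 0xDEDE
s_3 = InvRound(s_2, k_4) = 0x9093
s_4 = InvRound(s_3, k_3) = 0x971A
s_5 = InvRound(s_4, k_2) = 0x0B56
s_6 = InvRound(s_5, k_1) = 0xDEAE
s_7 = InvRound(s_6, k_0) = 0x9F68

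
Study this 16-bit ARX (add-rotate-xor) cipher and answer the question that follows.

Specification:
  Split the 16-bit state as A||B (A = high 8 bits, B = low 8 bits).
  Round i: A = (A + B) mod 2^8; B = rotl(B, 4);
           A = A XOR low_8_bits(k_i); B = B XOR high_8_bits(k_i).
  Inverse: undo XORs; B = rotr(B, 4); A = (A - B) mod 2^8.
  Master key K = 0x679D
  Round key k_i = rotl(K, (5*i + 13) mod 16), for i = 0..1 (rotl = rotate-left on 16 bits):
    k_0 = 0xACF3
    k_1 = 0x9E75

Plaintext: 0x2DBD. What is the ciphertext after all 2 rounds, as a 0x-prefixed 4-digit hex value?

s_0 = plaintext = 0x2DBD
s_1 = Round(s_0, k_0) = 0x1977
s_2 = Round(s_1, k_1) = 0xE5E9

0xE5E9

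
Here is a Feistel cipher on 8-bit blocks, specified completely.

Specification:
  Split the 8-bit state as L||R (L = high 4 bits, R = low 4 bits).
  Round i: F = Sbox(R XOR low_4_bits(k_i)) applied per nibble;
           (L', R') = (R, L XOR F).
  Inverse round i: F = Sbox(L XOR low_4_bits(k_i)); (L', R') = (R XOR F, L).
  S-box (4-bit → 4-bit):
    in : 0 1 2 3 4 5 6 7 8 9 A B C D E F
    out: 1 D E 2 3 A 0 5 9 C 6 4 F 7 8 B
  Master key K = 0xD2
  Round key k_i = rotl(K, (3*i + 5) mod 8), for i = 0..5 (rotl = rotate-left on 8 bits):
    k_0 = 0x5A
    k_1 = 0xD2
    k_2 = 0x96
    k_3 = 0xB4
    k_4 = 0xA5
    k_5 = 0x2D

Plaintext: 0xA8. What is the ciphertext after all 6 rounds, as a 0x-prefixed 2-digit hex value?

0xFF

s_0 = plaintext = 0xA8
s_1 = Round(s_0, k_0) = 0x84
s_2 = Round(s_1, k_1) = 0x48
s_3 = Round(s_2, k_2) = 0x8C
s_4 = Round(s_3, k_3) = 0xC1
s_5 = Round(s_4, k_4) = 0x1F
s_6 = Round(s_5, k_5) = 0xFF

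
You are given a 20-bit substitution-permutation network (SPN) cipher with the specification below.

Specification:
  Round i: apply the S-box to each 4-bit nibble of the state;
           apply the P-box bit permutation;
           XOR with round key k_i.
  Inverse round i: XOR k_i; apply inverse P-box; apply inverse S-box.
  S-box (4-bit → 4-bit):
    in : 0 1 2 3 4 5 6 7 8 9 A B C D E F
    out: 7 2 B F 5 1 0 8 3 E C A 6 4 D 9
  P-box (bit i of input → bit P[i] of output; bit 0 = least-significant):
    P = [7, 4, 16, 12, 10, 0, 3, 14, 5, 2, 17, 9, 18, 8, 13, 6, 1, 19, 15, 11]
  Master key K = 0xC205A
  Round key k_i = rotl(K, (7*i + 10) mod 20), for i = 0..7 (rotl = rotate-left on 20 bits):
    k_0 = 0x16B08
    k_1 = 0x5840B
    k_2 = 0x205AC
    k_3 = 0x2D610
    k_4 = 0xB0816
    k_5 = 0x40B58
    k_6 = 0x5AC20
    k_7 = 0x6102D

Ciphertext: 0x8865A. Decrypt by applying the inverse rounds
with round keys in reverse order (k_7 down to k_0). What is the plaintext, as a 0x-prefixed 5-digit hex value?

s_0 = ciphertext = 0x8865A
s_1 = InvRound(s_0, k_7) = 0x0F38B
s_2 = InvRound(s_1, k_6) = 0xF8F3E
s_3 = InvRound(s_2, k_5) = 0x0705D
s_4 = InvRound(s_3, k_4) = 0x2AD9A
s_5 = InvRound(s_4, k_3) = 0xFC7AF
s_6 = InvRound(s_5, k_2) = 0x057BD
s_7 = InvRound(s_6, k_1) = 0x48273
s_8 = InvRound(s_7, k_0) = 0xE359C

0xE359C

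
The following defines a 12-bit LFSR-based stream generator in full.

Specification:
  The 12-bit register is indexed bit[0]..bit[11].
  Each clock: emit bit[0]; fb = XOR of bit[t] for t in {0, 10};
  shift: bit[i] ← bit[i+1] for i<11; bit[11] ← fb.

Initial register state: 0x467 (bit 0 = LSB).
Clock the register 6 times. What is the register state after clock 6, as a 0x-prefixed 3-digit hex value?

0x791

reg_0 = 0x467
clock 1: out=1, reg = 0x233
clock 2: out=1, reg = 0x919
clock 3: out=1, reg = 0xC8C
clock 4: out=0, reg = 0xE46
clock 5: out=0, reg = 0xF23
clock 6: out=1, reg = 0x791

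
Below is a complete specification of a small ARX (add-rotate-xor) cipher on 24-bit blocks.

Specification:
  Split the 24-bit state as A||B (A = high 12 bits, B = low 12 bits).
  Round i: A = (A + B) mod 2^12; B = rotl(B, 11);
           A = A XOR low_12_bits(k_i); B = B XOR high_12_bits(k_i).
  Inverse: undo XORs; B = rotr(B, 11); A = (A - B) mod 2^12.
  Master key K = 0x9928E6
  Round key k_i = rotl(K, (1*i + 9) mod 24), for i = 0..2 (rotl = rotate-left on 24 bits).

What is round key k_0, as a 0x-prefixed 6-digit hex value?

K = 0x9928E6
k_0 = rotl(K, (1*0+9) mod 24) = rotl(K, 9) = 0x51CD32

0x51CD32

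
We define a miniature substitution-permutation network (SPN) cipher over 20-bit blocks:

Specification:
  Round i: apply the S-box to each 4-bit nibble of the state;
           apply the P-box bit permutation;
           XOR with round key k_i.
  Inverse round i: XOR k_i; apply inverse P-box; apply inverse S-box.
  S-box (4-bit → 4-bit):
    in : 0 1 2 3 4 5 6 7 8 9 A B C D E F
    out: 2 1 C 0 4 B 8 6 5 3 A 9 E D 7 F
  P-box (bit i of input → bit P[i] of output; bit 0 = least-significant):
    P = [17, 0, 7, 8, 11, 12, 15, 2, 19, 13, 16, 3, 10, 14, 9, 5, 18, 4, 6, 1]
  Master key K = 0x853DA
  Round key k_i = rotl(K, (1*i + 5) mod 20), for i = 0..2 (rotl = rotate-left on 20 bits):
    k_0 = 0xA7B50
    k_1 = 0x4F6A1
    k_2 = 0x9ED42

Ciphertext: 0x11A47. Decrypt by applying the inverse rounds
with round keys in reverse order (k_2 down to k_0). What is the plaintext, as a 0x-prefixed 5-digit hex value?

0x837DF

s_0 = ciphertext = 0x11A47
s_1 = InvRound(s_0, k_2) = 0x3E9CA
s_2 = InvRound(s_1, k_1) = 0xDD295
s_3 = InvRound(s_2, k_0) = 0x837DF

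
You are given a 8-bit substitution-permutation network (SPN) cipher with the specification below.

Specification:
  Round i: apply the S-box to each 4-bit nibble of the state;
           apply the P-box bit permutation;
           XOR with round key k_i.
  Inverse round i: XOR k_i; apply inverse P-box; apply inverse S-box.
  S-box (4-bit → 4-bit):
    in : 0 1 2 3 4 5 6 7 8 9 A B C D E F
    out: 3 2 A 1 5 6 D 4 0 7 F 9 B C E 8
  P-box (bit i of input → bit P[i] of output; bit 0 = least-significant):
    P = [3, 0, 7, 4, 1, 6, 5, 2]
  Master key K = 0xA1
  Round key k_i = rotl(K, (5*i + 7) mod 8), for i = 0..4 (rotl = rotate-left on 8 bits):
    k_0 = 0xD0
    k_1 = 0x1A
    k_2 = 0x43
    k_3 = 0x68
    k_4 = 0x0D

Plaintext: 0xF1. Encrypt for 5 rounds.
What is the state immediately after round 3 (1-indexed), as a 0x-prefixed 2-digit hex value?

0x55

s_0 = plaintext = 0xF1
s_1 = Round(s_0, k_0) = 0xD5
s_2 = Round(s_1, k_1) = 0xBF
s_3 = Round(s_2, k_2) = 0x55
s_4 = Round(s_3, k_3) = 0x89
s_5 = Round(s_4, k_4) = 0x84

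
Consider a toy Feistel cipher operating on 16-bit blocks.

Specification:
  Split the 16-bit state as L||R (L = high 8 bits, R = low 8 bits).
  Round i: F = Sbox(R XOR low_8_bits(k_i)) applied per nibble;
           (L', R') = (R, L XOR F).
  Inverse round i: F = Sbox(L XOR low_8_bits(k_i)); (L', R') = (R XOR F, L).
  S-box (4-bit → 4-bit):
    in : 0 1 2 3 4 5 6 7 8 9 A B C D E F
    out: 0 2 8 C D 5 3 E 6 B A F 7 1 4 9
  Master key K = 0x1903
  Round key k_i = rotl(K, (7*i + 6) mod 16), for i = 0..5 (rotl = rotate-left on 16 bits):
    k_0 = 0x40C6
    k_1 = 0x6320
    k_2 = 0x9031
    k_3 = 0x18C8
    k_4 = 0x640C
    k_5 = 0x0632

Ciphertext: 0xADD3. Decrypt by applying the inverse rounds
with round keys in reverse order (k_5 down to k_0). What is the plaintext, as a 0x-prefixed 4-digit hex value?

0x93CF

s_0 = ciphertext = 0xADD3
s_1 = InvRound(s_0, k_5) = 0x6AAD
s_2 = InvRound(s_1, k_4) = 0x9E6A
s_3 = InvRound(s_2, k_3) = 0x399E
s_4 = InvRound(s_3, k_2) = 0x9839
s_5 = InvRound(s_4, k_1) = 0xCF98
s_6 = InvRound(s_5, k_0) = 0x93CF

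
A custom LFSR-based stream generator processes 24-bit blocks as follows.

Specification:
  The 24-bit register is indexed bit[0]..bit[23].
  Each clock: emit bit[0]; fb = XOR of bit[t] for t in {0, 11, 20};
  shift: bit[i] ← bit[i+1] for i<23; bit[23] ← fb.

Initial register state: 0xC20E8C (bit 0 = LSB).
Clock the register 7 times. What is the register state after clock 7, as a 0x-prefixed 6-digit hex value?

0xA3841D

reg_0 = 0xC20E8C
clock 1: out=0, reg = 0xE10746
clock 2: out=0, reg = 0x7083A3
clock 3: out=1, reg = 0x3841D1
clock 4: out=1, reg = 0x1C20E8
clock 5: out=0, reg = 0x8E1074
clock 6: out=0, reg = 0x47083A
clock 7: out=0, reg = 0xA3841D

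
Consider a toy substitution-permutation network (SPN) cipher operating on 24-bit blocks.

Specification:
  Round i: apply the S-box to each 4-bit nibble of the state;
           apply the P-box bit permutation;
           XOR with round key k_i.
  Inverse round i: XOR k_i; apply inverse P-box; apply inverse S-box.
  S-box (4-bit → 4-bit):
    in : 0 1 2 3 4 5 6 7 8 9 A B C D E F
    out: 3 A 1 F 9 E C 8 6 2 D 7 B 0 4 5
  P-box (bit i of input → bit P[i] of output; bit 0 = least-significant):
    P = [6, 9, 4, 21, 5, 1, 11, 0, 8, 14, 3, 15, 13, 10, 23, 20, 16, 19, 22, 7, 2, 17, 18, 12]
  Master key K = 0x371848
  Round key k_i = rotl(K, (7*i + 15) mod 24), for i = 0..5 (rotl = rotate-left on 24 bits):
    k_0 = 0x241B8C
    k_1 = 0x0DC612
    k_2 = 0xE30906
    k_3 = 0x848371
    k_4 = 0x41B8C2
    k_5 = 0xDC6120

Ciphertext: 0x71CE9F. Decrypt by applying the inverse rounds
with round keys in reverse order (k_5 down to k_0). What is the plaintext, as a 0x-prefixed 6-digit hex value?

0xF3B4A1

s_0 = ciphertext = 0x71CE9F
s_1 = InvRound(s_0, k_5) = 0xFCBA35
s_2 = InvRound(s_1, k_4) = 0xFC6DC3
s_3 = InvRound(s_2, k_3) = 0xD5C1B5
s_4 = InvRound(s_3, k_2) = 0x877136
s_5 = InvRound(s_4, k_1) = 0xC9B429
s_6 = InvRound(s_5, k_0) = 0xF3B4A1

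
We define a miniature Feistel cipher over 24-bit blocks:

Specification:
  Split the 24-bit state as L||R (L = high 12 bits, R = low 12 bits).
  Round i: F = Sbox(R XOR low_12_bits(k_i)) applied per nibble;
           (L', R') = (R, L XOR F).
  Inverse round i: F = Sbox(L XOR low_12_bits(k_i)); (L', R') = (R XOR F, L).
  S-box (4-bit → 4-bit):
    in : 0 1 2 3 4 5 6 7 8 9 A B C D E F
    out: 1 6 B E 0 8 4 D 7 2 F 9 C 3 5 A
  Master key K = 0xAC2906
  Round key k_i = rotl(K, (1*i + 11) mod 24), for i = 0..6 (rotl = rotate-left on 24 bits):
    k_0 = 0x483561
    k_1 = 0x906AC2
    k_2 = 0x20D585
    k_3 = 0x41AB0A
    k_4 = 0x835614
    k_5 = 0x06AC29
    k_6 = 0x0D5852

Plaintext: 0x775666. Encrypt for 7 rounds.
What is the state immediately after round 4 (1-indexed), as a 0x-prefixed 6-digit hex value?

0xA04E8C

s_0 = plaintext = 0x775666
s_1 = Round(s_0, k_0) = 0x666968
s_2 = Round(s_1, k_1) = 0x968899
s_3 = Round(s_2, k_2) = 0x899A04
s_4 = Round(s_3, k_3) = 0xA04E8C
s_5 = Round(s_4, k_4) = 0xE8CD23
s_6 = Round(s_5, k_5) = 0xD23893
s_7 = Round(s_6, k_6) = 0x893CE5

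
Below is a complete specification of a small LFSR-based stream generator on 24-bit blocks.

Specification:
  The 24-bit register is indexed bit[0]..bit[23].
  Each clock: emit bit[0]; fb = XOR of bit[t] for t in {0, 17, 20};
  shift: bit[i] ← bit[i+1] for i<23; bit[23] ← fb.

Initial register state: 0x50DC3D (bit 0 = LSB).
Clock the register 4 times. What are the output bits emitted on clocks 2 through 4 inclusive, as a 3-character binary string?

reg_0 = 0x50DC3D
clock 1: out=1, reg = 0x286E1E
clock 2: out=0, reg = 0x14370F
clock 3: out=1, reg = 0x0A1B87
clock 4: out=1, reg = 0x050DC3

011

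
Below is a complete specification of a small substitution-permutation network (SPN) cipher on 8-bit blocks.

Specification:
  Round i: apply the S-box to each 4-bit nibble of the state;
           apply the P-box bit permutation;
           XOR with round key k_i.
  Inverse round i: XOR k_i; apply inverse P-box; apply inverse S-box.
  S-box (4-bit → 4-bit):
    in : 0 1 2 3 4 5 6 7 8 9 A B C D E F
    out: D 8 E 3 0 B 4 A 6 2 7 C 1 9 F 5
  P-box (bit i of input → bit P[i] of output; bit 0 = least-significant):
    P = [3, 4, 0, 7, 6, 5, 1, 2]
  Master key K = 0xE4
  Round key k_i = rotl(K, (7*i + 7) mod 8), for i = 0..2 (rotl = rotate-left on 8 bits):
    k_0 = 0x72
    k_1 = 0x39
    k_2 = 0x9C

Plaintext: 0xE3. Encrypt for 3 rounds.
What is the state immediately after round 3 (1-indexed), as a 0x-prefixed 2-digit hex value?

s_0 = plaintext = 0xE3
s_1 = Round(s_0, k_0) = 0x0C
s_2 = Round(s_1, k_1) = 0x77
s_3 = Round(s_2, k_2) = 0x28

0x28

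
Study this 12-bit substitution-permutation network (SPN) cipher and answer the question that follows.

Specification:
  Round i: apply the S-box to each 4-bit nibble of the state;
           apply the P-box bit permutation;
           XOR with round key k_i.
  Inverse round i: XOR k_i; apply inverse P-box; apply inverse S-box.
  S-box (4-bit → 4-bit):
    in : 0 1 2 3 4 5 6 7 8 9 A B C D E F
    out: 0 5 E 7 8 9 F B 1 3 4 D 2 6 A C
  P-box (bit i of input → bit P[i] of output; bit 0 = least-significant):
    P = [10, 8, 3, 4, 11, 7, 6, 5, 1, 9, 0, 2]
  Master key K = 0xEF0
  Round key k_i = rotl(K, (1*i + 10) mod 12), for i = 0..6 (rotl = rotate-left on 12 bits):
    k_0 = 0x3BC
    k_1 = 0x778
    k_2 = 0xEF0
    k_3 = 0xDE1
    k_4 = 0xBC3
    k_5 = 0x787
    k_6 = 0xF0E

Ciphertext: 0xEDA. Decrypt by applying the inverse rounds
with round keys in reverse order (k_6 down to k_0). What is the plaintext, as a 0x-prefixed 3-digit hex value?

s_0 = ciphertext = 0xEDA
s_1 = InvRound(s_0, k_6) = 0x4DE
s_2 = InvRound(s_1, k_5) = 0xDA2
s_3 = InvRound(s_2, k_4) = 0xDF8
s_4 = InvRound(s_3, k_3) = 0xA0F
s_5 = InvRound(s_4, k_2) = 0xB2B
s_6 = InvRound(s_5, k_1) = 0x115
s_7 = InvRound(s_6, k_0) = 0xDEA

0xDEA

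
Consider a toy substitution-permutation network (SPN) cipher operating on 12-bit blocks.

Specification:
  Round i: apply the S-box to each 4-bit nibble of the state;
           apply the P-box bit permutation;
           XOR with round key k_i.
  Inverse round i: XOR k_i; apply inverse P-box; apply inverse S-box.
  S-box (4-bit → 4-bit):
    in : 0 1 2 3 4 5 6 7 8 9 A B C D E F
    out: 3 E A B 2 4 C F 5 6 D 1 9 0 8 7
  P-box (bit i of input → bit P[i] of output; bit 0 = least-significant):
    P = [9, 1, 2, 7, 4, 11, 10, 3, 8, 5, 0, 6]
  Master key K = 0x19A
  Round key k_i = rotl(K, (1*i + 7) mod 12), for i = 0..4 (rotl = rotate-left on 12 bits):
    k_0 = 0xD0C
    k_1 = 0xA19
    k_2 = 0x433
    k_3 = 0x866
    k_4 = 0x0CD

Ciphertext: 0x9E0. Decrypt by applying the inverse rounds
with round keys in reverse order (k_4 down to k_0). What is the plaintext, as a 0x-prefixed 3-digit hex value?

0x05D

s_0 = ciphertext = 0x9E0
s_1 = InvRound(s_0, k_4) = 0xF25
s_2 = InvRound(s_1, k_3) = 0xA50
s_3 = InvRound(s_2, k_2) = 0x190
s_4 = InvRound(s_3, k_1) = 0x82C
s_5 = InvRound(s_4, k_0) = 0x05D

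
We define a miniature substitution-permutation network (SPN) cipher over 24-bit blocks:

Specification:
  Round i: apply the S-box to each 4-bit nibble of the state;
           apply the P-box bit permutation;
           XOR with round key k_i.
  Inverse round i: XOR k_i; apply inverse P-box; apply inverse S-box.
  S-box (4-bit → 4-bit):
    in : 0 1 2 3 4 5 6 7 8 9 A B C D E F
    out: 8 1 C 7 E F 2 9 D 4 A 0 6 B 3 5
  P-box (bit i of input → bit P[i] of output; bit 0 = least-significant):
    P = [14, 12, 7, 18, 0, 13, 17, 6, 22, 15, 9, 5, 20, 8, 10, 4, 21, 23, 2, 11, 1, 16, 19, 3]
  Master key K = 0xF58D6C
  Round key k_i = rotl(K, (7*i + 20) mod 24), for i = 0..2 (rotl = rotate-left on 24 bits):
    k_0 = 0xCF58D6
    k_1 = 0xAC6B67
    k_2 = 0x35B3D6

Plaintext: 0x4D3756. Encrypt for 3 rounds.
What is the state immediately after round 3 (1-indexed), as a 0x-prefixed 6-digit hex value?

s_0 = plaintext = 0x4D3756
s_1 = Round(s_0, k_0) = 0x3465BF
s_2 = Round(s_1, k_1) = 0x65A0C1
s_3 = Round(s_2, k_2) = 0x96DAE2

0x96DAE2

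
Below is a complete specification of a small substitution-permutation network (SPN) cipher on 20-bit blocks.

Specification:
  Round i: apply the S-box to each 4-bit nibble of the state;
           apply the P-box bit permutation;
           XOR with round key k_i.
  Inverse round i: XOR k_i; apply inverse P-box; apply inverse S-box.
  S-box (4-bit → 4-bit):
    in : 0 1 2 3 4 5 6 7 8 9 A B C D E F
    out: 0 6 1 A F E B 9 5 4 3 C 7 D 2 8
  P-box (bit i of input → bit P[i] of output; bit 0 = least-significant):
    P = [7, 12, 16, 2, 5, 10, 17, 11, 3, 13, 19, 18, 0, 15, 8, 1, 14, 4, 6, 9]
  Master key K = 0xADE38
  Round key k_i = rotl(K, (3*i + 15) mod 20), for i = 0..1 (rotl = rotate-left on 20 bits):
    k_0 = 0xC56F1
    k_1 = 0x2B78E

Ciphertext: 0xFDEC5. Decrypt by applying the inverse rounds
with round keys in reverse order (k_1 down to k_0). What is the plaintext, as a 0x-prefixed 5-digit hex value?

s_0 = ciphertext = 0xFDEC5
s_1 = InvRound(s_0, k_1) = 0x8D4F9
s_2 = InvRound(s_1, k_0) = 0xFE700

0xFE700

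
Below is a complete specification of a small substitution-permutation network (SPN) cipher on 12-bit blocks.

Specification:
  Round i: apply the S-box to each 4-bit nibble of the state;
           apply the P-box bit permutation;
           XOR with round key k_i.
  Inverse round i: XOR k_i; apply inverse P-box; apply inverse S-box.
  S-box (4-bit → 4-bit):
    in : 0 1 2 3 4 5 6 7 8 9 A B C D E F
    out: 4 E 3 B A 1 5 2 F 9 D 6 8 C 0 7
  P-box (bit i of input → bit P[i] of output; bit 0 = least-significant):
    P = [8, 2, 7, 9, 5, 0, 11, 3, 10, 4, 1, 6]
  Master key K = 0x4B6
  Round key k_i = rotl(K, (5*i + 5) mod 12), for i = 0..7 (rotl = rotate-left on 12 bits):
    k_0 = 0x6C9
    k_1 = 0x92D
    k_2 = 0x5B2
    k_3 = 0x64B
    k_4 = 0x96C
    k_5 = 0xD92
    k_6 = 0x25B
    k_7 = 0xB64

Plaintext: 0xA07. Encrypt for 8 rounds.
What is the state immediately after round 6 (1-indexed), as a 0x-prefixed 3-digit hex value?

0xA96

s_0 = plaintext = 0xA07
s_1 = Round(s_0, k_0) = 0xA8F
s_2 = Round(s_1, k_1) = 0x4C2
s_3 = Round(s_2, k_2) = 0x4EE
s_4 = Round(s_3, k_3) = 0x61B
s_5 = Round(s_4, k_4) = 0x5E3
s_6 = Round(s_5, k_5) = 0xA96
s_7 = Round(s_6, k_6) = 0x7B1
s_8 = Round(s_7, k_7) = 0x1F1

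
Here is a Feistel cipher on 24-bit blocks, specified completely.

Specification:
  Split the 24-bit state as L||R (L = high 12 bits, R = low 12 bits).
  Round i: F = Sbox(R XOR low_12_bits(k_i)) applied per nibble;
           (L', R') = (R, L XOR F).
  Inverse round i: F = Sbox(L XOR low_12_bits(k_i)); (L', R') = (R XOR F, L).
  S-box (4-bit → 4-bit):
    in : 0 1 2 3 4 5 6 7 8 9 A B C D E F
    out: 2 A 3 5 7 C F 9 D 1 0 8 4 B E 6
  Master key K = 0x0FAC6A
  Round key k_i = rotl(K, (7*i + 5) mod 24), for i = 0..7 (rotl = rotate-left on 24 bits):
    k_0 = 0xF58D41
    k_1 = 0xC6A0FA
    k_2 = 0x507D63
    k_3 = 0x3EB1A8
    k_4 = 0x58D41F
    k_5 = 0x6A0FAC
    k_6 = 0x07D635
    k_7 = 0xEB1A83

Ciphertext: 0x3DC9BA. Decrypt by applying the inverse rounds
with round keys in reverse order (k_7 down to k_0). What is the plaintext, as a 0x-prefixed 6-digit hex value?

s_0 = ciphertext = 0x3DC9BA
s_1 = InvRound(s_0, k_7) = 0x87C3DC
s_2 = InvRound(s_1, k_6) = 0xDAD87C
s_3 = InvRound(s_2, k_5) = 0xB56DAD
s_4 = InvRound(s_3, k_4) = 0xBDCB56
s_5 = InvRound(s_4, k_3) = 0xBC1BDC
s_6 = InvRound(s_5, k_2) = 0x4DFBC1
s_7 = InvRound(s_6, k_1) = 0xCFD4DF
s_8 = InvRound(s_7, k_0) = 0xE5BCFD

0xE5BCFD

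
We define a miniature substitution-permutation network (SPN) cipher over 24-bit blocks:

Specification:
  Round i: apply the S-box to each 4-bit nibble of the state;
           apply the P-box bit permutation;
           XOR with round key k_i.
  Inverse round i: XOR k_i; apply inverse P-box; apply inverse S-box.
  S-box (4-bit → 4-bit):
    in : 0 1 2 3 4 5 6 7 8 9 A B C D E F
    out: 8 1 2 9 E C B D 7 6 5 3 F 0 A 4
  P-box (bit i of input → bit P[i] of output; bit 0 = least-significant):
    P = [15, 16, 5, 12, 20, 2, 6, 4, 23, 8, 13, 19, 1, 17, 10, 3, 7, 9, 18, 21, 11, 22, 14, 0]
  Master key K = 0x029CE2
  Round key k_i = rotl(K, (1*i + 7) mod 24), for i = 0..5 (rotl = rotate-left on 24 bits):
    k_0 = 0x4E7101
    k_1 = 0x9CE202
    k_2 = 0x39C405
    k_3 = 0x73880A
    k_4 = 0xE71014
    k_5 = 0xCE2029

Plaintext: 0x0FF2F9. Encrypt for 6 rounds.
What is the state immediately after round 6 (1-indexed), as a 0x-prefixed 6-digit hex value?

0x8752C6

s_0 = plaintext = 0x0FF2F9
s_1 = Round(s_0, k_0) = 0x4B7460
s_2 = Round(s_1, k_1) = 0xC4959D
s_3 = Round(s_2, k_2) = 0x57AA40
s_4 = Round(s_3, k_3) = 0xD7FCDD
s_5 = Round(s_4, k_4) = 0x4B3594
s_6 = Round(s_5, k_5) = 0x8752C6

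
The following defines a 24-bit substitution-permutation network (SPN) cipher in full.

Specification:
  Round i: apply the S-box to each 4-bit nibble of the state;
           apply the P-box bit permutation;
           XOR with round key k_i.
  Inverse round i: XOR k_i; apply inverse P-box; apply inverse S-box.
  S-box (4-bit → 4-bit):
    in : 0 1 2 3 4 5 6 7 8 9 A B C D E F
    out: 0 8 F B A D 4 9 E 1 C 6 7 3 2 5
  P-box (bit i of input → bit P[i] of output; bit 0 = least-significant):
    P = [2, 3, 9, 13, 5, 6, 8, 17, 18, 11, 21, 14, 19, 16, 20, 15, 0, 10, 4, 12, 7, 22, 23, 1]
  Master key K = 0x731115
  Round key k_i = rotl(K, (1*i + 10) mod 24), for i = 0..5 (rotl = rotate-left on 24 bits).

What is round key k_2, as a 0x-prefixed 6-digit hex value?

0x115731

K = 0x731115
k_0 = rotl(K, (1*0+10) mod 24) = rotl(K, 10) = 0x4455CC
k_1 = rotl(K, (1*1+10) mod 24) = rotl(K, 11) = 0x88AB98
k_2 = rotl(K, (1*2+10) mod 24) = rotl(K, 12) = 0x115731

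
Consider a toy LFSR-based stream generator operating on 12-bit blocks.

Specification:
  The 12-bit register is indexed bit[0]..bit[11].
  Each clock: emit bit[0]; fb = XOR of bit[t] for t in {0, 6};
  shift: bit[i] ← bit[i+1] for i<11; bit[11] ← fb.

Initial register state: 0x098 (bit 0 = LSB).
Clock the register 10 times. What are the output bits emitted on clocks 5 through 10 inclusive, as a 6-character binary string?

100100

reg_0 = 0x098
clock 1: out=0, reg = 0x04C
clock 2: out=0, reg = 0x826
clock 3: out=0, reg = 0x413
clock 4: out=1, reg = 0xA09
clock 5: out=1, reg = 0xD04
clock 6: out=0, reg = 0x682
clock 7: out=0, reg = 0x341
clock 8: out=1, reg = 0x1A0
clock 9: out=0, reg = 0x0D0
clock 10: out=0, reg = 0x868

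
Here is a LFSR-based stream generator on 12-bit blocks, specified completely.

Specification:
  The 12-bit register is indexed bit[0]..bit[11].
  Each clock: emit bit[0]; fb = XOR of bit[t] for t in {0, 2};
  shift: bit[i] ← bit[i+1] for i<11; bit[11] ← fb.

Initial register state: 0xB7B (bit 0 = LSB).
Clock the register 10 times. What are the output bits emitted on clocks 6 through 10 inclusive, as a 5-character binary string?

reg_0 = 0xB7B
clock 1: out=1, reg = 0xDBD
clock 2: out=1, reg = 0x6DE
clock 3: out=0, reg = 0xB6F
clock 4: out=1, reg = 0x5B7
clock 5: out=1, reg = 0x2DB
clock 6: out=1, reg = 0x96D
clock 7: out=1, reg = 0x4B6
clock 8: out=0, reg = 0xA5B
clock 9: out=1, reg = 0xD2D
clock 10: out=1, reg = 0x696

11011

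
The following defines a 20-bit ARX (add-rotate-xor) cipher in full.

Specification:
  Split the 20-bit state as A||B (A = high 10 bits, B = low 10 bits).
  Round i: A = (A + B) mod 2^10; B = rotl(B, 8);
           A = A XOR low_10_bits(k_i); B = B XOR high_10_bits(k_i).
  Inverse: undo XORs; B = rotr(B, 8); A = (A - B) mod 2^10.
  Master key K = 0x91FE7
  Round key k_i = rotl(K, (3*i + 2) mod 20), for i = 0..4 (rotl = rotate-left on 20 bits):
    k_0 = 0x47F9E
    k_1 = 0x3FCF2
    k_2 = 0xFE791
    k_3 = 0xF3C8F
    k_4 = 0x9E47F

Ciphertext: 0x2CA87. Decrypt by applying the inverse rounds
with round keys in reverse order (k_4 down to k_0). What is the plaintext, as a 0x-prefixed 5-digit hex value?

0x662FC

s_0 = ciphertext = 0x2CA87
s_1 = InvRound(s_0, k_4) = 0x357F8
s_2 = InvRound(s_1, k_3) = 0xDF8DC
s_3 = InvRound(s_2, k_2) = 0x16097
s_4 = InvRound(s_3, k_1) = 0xC29A0
s_5 = InvRound(s_4, k_0) = 0x662FC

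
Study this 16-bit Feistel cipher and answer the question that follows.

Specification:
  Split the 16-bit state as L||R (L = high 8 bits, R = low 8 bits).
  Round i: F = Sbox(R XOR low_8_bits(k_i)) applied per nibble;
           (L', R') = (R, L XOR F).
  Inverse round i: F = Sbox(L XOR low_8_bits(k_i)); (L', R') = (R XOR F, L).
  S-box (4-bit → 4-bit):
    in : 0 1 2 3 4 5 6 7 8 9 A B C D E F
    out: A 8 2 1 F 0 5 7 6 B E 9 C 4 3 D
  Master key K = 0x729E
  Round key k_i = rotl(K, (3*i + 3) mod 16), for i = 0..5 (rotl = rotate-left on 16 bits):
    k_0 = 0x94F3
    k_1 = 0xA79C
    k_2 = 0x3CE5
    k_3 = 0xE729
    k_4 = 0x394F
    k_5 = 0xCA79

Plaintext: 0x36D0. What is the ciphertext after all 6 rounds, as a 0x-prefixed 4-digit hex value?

s_0 = plaintext = 0x36D0
s_1 = Round(s_0, k_0) = 0xD017
s_2 = Round(s_1, k_1) = 0x17B9
s_3 = Round(s_2, k_2) = 0xB91B
s_4 = Round(s_3, k_3) = 0x1BAB
s_5 = Round(s_4, k_4) = 0xAB24
s_6 = Round(s_5, k_5) = 0x24AF

0x24AF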